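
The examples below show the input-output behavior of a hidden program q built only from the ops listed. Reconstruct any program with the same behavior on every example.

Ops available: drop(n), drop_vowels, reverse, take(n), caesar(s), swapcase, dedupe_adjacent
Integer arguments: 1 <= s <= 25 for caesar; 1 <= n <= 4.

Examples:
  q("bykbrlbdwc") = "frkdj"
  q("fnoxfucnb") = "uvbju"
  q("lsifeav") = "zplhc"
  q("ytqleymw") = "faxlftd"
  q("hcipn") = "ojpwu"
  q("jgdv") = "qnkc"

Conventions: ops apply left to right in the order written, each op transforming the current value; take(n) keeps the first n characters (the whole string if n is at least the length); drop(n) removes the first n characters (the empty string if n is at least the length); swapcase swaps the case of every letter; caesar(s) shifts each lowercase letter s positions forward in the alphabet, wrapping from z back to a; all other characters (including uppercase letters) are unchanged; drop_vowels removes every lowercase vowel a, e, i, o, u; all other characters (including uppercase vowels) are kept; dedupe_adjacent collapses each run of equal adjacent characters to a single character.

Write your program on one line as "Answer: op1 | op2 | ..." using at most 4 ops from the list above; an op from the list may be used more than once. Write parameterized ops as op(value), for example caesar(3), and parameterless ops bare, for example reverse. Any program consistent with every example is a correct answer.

caesar(3) | drop_vowels | caesar(4)

Check, running the answer program on each example:
  "bykbrlbdwc" -> "ebneuoegzf" -> "bngzf" -> "frkdj"
  "fnoxfucnb" -> "iqraixfqe" -> "qrxfq" -> "uvbju"
  "lsifeav" -> "ovlihdy" -> "vlhdy" -> "zplhc"
  "ytqleymw" -> "bwtohbpz" -> "bwthbpz" -> "faxlftd"
  "hcipn" -> "kflsq" -> "kflsq" -> "ojpwu"
  "jgdv" -> "mjgy" -> "mjgy" -> "qnkc"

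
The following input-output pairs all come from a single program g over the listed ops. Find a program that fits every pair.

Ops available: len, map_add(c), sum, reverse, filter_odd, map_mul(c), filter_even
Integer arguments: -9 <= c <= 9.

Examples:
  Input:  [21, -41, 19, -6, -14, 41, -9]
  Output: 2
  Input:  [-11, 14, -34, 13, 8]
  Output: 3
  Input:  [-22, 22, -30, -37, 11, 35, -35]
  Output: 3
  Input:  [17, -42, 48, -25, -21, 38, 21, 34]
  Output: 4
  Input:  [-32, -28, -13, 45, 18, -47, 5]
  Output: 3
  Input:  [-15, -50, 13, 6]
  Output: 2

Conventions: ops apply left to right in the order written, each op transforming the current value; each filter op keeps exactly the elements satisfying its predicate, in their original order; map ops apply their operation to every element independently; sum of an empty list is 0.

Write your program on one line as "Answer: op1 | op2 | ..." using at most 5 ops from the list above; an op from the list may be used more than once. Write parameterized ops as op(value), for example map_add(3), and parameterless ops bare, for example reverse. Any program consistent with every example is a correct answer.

map_mul(7) | filter_even | reverse | map_add(9) | len

Check, running the answer program on each example:
  [21, -41, 19, -6, -14, 41, -9] -> [147, -287, 133, -42, -98, 287, -63] -> [-42, -98] -> [-98, -42] -> [-89, -33] -> 2
  [-11, 14, -34, 13, 8] -> [-77, 98, -238, 91, 56] -> [98, -238, 56] -> [56, -238, 98] -> [65, -229, 107] -> 3
  [-22, 22, -30, -37, 11, 35, -35] -> [-154, 154, -210, -259, 77, 245, -245] -> [-154, 154, -210] -> [-210, 154, -154] -> [-201, 163, -145] -> 3
  [17, -42, 48, -25, -21, 38, 21, 34] -> [119, -294, 336, -175, -147, 266, 147, 238] -> [-294, 336, 266, 238] -> [238, 266, 336, -294] -> [247, 275, 345, -285] -> 4
  [-32, -28, -13, 45, 18, -47, 5] -> [-224, -196, -91, 315, 126, -329, 35] -> [-224, -196, 126] -> [126, -196, -224] -> [135, -187, -215] -> 3
  [-15, -50, 13, 6] -> [-105, -350, 91, 42] -> [-350, 42] -> [42, -350] -> [51, -341] -> 2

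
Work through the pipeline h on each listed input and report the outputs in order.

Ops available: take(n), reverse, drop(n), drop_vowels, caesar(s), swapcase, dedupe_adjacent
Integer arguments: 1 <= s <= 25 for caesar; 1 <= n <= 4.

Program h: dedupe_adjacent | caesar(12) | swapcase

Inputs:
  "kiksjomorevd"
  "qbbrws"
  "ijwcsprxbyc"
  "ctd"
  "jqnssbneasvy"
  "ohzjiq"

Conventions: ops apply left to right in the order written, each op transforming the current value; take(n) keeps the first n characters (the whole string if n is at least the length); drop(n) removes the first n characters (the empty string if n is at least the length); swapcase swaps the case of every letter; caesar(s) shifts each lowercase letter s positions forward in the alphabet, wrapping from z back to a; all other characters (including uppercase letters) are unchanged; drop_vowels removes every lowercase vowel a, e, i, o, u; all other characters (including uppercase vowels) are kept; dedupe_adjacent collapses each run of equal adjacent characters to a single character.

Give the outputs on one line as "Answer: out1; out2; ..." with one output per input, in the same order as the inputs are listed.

"WUWEVAYADQHP"; "CNDIE"; "UVIOEBDJNKO"; "OFP"; "VCZENZQMEHK"; "ATLVUC"

Execution, op by op:
  "kiksjomorevd" -> "kiksjomorevd" -> "wuwevayadqhp" -> "WUWEVAYADQHP"
  "qbbrws" -> "qbrws" -> "cndie" -> "CNDIE"
  "ijwcsprxbyc" -> "ijwcsprxbyc" -> "uvioebdjnko" -> "UVIOEBDJNKO"
  "ctd" -> "ctd" -> "ofp" -> "OFP"
  "jqnssbneasvy" -> "jqnsbneasvy" -> "vczenzqmehk" -> "VCZENZQMEHK"
  "ohzjiq" -> "ohzjiq" -> "atlvuc" -> "ATLVUC"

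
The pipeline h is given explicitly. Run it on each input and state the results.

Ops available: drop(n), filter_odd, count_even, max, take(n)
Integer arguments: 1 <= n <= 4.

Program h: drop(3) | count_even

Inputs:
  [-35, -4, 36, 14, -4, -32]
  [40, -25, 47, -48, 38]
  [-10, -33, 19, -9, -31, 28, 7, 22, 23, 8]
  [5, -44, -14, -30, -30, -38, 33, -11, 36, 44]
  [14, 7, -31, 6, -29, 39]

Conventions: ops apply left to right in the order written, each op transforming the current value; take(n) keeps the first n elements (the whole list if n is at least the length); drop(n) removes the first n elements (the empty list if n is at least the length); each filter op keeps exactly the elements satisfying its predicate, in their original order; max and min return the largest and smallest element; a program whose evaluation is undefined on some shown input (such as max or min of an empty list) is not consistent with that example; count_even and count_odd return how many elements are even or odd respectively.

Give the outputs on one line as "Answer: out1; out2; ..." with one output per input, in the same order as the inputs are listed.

3; 2; 3; 5; 1

Execution, op by op:
  [-35, -4, 36, 14, -4, -32] -> [14, -4, -32] -> 3
  [40, -25, 47, -48, 38] -> [-48, 38] -> 2
  [-10, -33, 19, -9, -31, 28, 7, 22, 23, 8] -> [-9, -31, 28, 7, 22, 23, 8] -> 3
  [5, -44, -14, -30, -30, -38, 33, -11, 36, 44] -> [-30, -30, -38, 33, -11, 36, 44] -> 5
  [14, 7, -31, 6, -29, 39] -> [6, -29, 39] -> 1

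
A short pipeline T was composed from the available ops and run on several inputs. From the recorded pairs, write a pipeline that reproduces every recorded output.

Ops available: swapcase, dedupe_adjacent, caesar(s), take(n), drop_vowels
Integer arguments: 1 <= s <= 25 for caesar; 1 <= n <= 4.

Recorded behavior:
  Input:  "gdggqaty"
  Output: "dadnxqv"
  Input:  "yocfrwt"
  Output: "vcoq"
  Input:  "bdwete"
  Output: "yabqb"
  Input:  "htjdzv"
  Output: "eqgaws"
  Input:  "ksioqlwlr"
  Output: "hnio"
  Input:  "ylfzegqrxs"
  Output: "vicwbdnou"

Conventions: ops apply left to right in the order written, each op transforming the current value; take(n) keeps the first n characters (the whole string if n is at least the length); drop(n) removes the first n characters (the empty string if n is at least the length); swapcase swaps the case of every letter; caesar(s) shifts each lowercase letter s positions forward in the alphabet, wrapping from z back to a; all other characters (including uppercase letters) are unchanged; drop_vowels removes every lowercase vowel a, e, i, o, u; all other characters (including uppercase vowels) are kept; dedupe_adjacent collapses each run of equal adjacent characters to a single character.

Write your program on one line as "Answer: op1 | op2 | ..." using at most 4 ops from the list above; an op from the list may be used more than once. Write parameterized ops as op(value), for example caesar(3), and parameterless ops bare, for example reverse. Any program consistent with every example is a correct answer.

caesar(12) | drop_vowels | dedupe_adjacent | caesar(11)

Check, running the answer program on each example:
  "gdggqaty" -> "spsscmfk" -> "spsscmfk" -> "spscmfk" -> "dadnxqv"
  "yocfrwt" -> "kaordif" -> "krdf" -> "krdf" -> "vcoq"
  "bdwete" -> "npiqfq" -> "npqfq" -> "npqfq" -> "yabqb"
  "htjdzv" -> "tfvplh" -> "tfvplh" -> "tfvplh" -> "eqgaws"
  "ksioqlwlr" -> "weuacxixd" -> "wcxxd" -> "wcxd" -> "hnio"
  "ylfzegqrxs" -> "kxrlqscdje" -> "kxrlqscdj" -> "kxrlqscdj" -> "vicwbdnou"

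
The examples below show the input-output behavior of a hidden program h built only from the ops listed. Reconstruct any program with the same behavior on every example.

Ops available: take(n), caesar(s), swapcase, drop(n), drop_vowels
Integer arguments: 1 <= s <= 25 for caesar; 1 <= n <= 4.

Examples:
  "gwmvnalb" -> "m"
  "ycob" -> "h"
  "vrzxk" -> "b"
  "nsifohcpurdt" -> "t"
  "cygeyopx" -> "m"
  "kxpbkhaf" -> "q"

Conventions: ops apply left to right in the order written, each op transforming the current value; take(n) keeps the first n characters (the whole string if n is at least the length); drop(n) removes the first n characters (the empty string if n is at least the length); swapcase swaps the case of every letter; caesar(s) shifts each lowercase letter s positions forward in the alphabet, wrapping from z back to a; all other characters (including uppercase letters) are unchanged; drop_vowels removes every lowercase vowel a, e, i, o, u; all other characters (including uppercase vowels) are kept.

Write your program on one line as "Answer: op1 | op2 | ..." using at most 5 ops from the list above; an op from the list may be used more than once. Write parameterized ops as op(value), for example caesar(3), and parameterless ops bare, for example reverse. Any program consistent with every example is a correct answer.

drop_vowels | caesar(6) | drop_vowels | take(1)

Check, running the answer program on each example:
  "gwmvnalb" -> "gwmvnlb" -> "mcsbtrh" -> "mcsbtrh" -> "m"
  "ycob" -> "ycb" -> "eih" -> "h" -> "h"
  "vrzxk" -> "vrzxk" -> "bxfdq" -> "bxfdq" -> "b"
  "nsifohcpurdt" -> "nsfhcprdt" -> "tylnivxjz" -> "tylnvxjz" -> "t"
  "cygeyopx" -> "cygypx" -> "iemevd" -> "mvd" -> "m"
  "kxpbkhaf" -> "kxpbkhf" -> "qdvhqnl" -> "qdvhqnl" -> "q"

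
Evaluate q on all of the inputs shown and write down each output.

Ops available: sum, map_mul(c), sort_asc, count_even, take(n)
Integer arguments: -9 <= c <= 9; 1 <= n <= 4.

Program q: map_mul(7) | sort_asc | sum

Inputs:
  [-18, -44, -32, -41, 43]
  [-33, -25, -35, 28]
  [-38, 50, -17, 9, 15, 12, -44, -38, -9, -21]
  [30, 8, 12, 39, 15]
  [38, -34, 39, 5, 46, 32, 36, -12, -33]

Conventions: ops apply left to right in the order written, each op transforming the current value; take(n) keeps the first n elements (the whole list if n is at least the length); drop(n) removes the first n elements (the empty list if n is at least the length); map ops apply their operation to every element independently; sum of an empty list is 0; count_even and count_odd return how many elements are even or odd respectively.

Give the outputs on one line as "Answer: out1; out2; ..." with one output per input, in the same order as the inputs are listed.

-644; -455; -567; 728; 819

Execution, op by op:
  [-18, -44, -32, -41, 43] -> [-126, -308, -224, -287, 301] -> [-308, -287, -224, -126, 301] -> -644
  [-33, -25, -35, 28] -> [-231, -175, -245, 196] -> [-245, -231, -175, 196] -> -455
  [-38, 50, -17, 9, 15, 12, -44, -38, -9, -21] -> [-266, 350, -119, 63, 105, 84, -308, -266, -63, -147] -> [-308, -266, -266, -147, -119, -63, 63, 84, 105, 350] -> -567
  [30, 8, 12, 39, 15] -> [210, 56, 84, 273, 105] -> [56, 84, 105, 210, 273] -> 728
  [38, -34, 39, 5, 46, 32, 36, -12, -33] -> [266, -238, 273, 35, 322, 224, 252, -84, -231] -> [-238, -231, -84, 35, 224, 252, 266, 273, 322] -> 819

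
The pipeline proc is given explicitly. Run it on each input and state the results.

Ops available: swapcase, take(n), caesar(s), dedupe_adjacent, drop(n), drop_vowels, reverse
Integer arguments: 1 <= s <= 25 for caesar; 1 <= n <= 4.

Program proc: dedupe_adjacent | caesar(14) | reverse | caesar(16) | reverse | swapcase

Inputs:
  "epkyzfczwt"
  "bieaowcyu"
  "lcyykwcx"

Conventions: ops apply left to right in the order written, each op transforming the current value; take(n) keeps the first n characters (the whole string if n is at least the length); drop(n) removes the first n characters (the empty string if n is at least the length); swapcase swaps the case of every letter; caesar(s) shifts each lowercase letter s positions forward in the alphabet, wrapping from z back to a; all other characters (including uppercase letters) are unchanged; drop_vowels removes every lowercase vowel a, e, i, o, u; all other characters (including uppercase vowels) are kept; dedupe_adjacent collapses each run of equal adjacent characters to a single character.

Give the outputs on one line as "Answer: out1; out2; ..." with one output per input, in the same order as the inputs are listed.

Execution, op by op:
  "epkyzfczwt" -> "epkyzfczwt" -> "sdymntqnkh" -> "hknqtnmyds" -> "xadgjdcoti" -> "itocdjgdax" -> "ITOCDJGDAX"
  "bieaowcyu" -> "bieaowcyu" -> "pwsockqmi" -> "imqkcoswp" -> "ycgaseimf" -> "fmiesagcy" -> "FMIESAGCY"
  "lcyykwcx" -> "lcykwcx" -> "zqmykql" -> "lqkymqz" -> "bgaocgp" -> "pgcoagb" -> "PGCOAGB"

"ITOCDJGDAX"; "FMIESAGCY"; "PGCOAGB"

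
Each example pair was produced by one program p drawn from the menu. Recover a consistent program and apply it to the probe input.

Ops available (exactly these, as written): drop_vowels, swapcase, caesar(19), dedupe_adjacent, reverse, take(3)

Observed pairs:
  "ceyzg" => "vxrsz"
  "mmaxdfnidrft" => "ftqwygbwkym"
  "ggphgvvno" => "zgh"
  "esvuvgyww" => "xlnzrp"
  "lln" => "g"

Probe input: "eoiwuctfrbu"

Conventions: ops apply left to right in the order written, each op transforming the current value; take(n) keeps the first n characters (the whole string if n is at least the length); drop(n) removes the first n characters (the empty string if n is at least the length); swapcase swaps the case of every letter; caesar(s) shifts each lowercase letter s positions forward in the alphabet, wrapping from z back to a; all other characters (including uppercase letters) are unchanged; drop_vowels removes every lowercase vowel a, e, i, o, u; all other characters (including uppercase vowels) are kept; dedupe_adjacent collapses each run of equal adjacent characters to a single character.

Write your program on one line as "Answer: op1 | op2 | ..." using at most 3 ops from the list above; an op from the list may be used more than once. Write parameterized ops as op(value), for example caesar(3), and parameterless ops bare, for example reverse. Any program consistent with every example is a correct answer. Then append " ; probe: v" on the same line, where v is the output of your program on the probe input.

caesar(19) | drop_vowels | dedupe_adjacent ; probe: "xhbpnvmykn"

Check, running the answer program on each example:
  "ceyzg" -> "vxrsz" -> "vxrsz" -> "vxrsz"
  "mmaxdfnidrft" -> "fftqwygbwkym" -> "fftqwygbwkym" -> "ftqwygbwkym"
  "ggphgvvno" -> "zziazoogh" -> "zzzgh" -> "zgh"
  "esvuvgyww" -> "xlonozrpp" -> "xlnzrpp" -> "xlnzrp"
  "lln" -> "eeg" -> "g" -> "g"
  probe: "eoiwuctfrbu" -> "xhbpnvmykun" -> "xhbpnvmykn" -> "xhbpnvmykn"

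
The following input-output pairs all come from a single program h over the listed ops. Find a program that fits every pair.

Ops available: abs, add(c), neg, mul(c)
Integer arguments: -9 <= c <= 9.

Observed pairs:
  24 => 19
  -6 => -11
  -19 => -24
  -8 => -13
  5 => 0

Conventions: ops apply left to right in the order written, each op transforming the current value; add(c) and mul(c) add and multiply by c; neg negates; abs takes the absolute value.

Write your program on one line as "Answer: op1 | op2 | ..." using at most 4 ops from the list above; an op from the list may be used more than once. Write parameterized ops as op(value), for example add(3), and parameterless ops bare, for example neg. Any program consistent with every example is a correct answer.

neg | add(5) | neg

Check, running the answer program on each example:
  24 -> -24 -> -19 -> 19
  -6 -> 6 -> 11 -> -11
  -19 -> 19 -> 24 -> -24
  -8 -> 8 -> 13 -> -13
  5 -> -5 -> 0 -> 0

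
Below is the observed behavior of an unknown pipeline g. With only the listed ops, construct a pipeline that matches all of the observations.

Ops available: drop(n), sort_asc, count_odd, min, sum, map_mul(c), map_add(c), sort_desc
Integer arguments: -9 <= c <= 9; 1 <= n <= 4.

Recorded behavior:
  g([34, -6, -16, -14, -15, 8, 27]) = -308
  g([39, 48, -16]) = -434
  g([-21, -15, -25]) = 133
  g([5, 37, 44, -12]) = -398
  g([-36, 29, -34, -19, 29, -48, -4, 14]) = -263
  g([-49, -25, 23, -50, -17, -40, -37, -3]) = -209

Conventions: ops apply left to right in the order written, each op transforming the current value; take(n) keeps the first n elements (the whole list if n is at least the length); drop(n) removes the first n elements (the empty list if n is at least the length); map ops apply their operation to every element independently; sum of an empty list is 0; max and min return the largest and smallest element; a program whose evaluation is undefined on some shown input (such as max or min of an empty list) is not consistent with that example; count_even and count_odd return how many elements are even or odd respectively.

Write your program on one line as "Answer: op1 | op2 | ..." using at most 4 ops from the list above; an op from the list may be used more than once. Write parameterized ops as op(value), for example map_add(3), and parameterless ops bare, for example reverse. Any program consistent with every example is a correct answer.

map_mul(-9) | sort_desc | map_add(-2) | min

Check, running the answer program on each example:
  [34, -6, -16, -14, -15, 8, 27] -> [-306, 54, 144, 126, 135, -72, -243] -> [144, 135, 126, 54, -72, -243, -306] -> [142, 133, 124, 52, -74, -245, -308] -> -308
  [39, 48, -16] -> [-351, -432, 144] -> [144, -351, -432] -> [142, -353, -434] -> -434
  [-21, -15, -25] -> [189, 135, 225] -> [225, 189, 135] -> [223, 187, 133] -> 133
  [5, 37, 44, -12] -> [-45, -333, -396, 108] -> [108, -45, -333, -396] -> [106, -47, -335, -398] -> -398
  [-36, 29, -34, -19, 29, -48, -4, 14] -> [324, -261, 306, 171, -261, 432, 36, -126] -> [432, 324, 306, 171, 36, -126, -261, -261] -> [430, 322, 304, 169, 34, -128, -263, -263] -> -263
  [-49, -25, 23, -50, -17, -40, -37, -3] -> [441, 225, -207, 450, 153, 360, 333, 27] -> [450, 441, 360, 333, 225, 153, 27, -207] -> [448, 439, 358, 331, 223, 151, 25, -209] -> -209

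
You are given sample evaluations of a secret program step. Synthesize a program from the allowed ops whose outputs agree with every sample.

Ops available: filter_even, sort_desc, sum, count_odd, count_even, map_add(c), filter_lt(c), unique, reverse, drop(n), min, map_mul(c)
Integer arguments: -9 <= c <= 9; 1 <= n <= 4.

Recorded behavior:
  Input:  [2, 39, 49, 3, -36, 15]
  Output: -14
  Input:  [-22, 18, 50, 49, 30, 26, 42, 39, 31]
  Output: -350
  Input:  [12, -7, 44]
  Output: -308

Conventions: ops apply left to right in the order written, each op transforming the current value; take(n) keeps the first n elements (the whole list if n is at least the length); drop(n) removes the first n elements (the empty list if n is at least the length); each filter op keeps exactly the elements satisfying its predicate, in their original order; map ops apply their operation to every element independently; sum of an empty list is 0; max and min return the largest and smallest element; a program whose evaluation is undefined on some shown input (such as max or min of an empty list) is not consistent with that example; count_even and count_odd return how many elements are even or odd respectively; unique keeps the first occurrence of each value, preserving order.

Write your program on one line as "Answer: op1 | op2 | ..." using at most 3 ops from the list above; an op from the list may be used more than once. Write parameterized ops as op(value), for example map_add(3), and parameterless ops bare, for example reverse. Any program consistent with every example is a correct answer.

map_mul(-7) | filter_even | min

Check, running the answer program on each example:
  [2, 39, 49, 3, -36, 15] -> [-14, -273, -343, -21, 252, -105] -> [-14, 252] -> -14
  [-22, 18, 50, 49, 30, 26, 42, 39, 31] -> [154, -126, -350, -343, -210, -182, -294, -273, -217] -> [154, -126, -350, -210, -182, -294] -> -350
  [12, -7, 44] -> [-84, 49, -308] -> [-84, -308] -> -308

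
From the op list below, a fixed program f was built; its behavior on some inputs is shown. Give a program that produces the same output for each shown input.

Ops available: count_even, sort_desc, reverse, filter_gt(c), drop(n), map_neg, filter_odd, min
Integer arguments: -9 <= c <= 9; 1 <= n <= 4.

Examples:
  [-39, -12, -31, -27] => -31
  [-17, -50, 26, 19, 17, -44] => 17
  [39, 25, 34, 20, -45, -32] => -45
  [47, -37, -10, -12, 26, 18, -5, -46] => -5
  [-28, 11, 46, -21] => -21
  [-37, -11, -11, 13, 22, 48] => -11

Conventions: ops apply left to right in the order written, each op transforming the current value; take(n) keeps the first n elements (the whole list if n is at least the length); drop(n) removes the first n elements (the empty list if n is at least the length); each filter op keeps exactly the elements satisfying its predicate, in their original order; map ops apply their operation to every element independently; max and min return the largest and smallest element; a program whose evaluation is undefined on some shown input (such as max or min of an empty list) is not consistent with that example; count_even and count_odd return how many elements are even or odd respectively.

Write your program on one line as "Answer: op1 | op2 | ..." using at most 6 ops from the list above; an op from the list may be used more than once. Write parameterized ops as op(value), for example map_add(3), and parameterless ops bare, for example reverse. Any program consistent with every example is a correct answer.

drop(1) | drop(1) | filter_odd | sort_desc | min

Check, running the answer program on each example:
  [-39, -12, -31, -27] -> [-12, -31, -27] -> [-31, -27] -> [-31, -27] -> [-27, -31] -> -31
  [-17, -50, 26, 19, 17, -44] -> [-50, 26, 19, 17, -44] -> [26, 19, 17, -44] -> [19, 17] -> [19, 17] -> 17
  [39, 25, 34, 20, -45, -32] -> [25, 34, 20, -45, -32] -> [34, 20, -45, -32] -> [-45] -> [-45] -> -45
  [47, -37, -10, -12, 26, 18, -5, -46] -> [-37, -10, -12, 26, 18, -5, -46] -> [-10, -12, 26, 18, -5, -46] -> [-5] -> [-5] -> -5
  [-28, 11, 46, -21] -> [11, 46, -21] -> [46, -21] -> [-21] -> [-21] -> -21
  [-37, -11, -11, 13, 22, 48] -> [-11, -11, 13, 22, 48] -> [-11, 13, 22, 48] -> [-11, 13] -> [13, -11] -> -11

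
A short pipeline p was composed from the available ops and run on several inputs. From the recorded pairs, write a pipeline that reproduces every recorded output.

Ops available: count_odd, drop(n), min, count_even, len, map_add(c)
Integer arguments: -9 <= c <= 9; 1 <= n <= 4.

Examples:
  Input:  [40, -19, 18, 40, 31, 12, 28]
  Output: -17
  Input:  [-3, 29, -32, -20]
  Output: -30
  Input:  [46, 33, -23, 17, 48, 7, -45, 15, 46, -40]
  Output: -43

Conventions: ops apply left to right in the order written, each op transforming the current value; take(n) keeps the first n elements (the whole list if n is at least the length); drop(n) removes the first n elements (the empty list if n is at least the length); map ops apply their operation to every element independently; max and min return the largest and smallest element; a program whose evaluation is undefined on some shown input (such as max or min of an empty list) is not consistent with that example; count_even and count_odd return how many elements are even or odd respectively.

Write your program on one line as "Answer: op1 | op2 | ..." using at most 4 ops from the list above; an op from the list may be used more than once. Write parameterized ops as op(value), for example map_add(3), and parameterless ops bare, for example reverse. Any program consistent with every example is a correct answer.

drop(1) | map_add(2) | min

Check, running the answer program on each example:
  [40, -19, 18, 40, 31, 12, 28] -> [-19, 18, 40, 31, 12, 28] -> [-17, 20, 42, 33, 14, 30] -> -17
  [-3, 29, -32, -20] -> [29, -32, -20] -> [31, -30, -18] -> -30
  [46, 33, -23, 17, 48, 7, -45, 15, 46, -40] -> [33, -23, 17, 48, 7, -45, 15, 46, -40] -> [35, -21, 19, 50, 9, -43, 17, 48, -38] -> -43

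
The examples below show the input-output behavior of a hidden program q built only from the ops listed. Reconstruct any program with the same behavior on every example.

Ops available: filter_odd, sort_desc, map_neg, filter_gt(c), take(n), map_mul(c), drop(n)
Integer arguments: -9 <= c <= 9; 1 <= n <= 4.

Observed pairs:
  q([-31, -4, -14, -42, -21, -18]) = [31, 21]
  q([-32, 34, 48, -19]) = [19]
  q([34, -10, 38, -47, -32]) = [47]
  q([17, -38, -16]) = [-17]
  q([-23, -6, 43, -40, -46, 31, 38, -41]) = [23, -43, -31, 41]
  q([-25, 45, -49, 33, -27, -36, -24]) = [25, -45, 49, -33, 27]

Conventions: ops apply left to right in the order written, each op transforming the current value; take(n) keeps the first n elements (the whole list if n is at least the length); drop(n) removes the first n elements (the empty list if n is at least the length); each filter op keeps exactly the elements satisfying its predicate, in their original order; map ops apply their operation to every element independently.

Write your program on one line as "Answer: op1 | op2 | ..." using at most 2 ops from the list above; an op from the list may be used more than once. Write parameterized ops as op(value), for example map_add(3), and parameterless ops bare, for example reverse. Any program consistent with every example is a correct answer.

map_neg | filter_odd

Check, running the answer program on each example:
  [-31, -4, -14, -42, -21, -18] -> [31, 4, 14, 42, 21, 18] -> [31, 21]
  [-32, 34, 48, -19] -> [32, -34, -48, 19] -> [19]
  [34, -10, 38, -47, -32] -> [-34, 10, -38, 47, 32] -> [47]
  [17, -38, -16] -> [-17, 38, 16] -> [-17]
  [-23, -6, 43, -40, -46, 31, 38, -41] -> [23, 6, -43, 40, 46, -31, -38, 41] -> [23, -43, -31, 41]
  [-25, 45, -49, 33, -27, -36, -24] -> [25, -45, 49, -33, 27, 36, 24] -> [25, -45, 49, -33, 27]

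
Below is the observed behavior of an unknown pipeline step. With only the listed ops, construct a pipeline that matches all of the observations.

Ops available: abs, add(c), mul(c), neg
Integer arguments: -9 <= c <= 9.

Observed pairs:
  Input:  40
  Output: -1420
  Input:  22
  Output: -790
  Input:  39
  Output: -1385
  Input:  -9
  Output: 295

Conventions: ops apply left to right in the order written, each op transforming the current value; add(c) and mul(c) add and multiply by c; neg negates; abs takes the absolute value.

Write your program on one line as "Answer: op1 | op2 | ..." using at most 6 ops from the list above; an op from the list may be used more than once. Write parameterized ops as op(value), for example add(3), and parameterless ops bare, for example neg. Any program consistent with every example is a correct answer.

mul(-7) | add(-7) | add(8) | add(-5) | mul(5)

Check, running the answer program on each example:
  40 -> -280 -> -287 -> -279 -> -284 -> -1420
  22 -> -154 -> -161 -> -153 -> -158 -> -790
  39 -> -273 -> -280 -> -272 -> -277 -> -1385
  -9 -> 63 -> 56 -> 64 -> 59 -> 295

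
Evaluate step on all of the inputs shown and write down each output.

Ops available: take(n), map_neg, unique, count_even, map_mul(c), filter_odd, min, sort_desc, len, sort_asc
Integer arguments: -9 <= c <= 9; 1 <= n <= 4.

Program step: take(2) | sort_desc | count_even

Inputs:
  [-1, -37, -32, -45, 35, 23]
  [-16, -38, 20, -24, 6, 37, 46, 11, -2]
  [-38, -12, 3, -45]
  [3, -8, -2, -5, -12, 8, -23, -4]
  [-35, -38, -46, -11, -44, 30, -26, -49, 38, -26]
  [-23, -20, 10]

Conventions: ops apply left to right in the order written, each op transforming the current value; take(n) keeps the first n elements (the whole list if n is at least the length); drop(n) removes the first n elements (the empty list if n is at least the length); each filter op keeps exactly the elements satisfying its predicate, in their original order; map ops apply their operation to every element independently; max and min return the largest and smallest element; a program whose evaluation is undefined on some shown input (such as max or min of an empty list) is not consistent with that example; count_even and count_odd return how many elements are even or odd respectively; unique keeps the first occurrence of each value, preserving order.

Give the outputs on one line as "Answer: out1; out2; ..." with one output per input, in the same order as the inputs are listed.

Execution, op by op:
  [-1, -37, -32, -45, 35, 23] -> [-1, -37] -> [-1, -37] -> 0
  [-16, -38, 20, -24, 6, 37, 46, 11, -2] -> [-16, -38] -> [-16, -38] -> 2
  [-38, -12, 3, -45] -> [-38, -12] -> [-12, -38] -> 2
  [3, -8, -2, -5, -12, 8, -23, -4] -> [3, -8] -> [3, -8] -> 1
  [-35, -38, -46, -11, -44, 30, -26, -49, 38, -26] -> [-35, -38] -> [-35, -38] -> 1
  [-23, -20, 10] -> [-23, -20] -> [-20, -23] -> 1

0; 2; 2; 1; 1; 1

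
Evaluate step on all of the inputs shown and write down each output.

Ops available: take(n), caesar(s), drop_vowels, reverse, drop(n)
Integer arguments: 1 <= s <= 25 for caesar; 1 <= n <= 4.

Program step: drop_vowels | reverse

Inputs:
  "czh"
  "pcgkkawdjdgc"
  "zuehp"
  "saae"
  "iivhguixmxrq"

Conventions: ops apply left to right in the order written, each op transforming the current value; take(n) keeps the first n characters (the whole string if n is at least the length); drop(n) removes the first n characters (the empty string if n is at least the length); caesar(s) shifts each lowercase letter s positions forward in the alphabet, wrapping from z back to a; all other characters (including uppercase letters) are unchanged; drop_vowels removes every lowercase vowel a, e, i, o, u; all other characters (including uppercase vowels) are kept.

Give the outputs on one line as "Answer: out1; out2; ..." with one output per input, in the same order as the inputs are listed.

"hzc"; "cgdjdwkkgcp"; "phz"; "s"; "qrxmxghv"

Execution, op by op:
  "czh" -> "czh" -> "hzc"
  "pcgkkawdjdgc" -> "pcgkkwdjdgc" -> "cgdjdwkkgcp"
  "zuehp" -> "zhp" -> "phz"
  "saae" -> "s" -> "s"
  "iivhguixmxrq" -> "vhgxmxrq" -> "qrxmxghv"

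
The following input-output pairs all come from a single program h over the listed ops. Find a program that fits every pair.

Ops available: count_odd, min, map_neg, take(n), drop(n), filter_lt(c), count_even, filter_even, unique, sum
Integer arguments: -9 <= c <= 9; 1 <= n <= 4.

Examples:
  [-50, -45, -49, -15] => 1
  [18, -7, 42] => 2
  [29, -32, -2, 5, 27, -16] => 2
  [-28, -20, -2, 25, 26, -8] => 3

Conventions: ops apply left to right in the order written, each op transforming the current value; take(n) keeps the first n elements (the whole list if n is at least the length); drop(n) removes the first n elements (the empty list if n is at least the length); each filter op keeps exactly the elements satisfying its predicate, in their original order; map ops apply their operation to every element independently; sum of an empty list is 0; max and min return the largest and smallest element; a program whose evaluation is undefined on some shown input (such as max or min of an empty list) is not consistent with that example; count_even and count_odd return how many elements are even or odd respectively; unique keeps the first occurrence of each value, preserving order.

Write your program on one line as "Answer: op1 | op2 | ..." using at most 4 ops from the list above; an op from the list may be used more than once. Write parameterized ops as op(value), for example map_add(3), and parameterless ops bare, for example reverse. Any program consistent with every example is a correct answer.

map_neg | take(3) | count_even

Check, running the answer program on each example:
  [-50, -45, -49, -15] -> [50, 45, 49, 15] -> [50, 45, 49] -> 1
  [18, -7, 42] -> [-18, 7, -42] -> [-18, 7, -42] -> 2
  [29, -32, -2, 5, 27, -16] -> [-29, 32, 2, -5, -27, 16] -> [-29, 32, 2] -> 2
  [-28, -20, -2, 25, 26, -8] -> [28, 20, 2, -25, -26, 8] -> [28, 20, 2] -> 3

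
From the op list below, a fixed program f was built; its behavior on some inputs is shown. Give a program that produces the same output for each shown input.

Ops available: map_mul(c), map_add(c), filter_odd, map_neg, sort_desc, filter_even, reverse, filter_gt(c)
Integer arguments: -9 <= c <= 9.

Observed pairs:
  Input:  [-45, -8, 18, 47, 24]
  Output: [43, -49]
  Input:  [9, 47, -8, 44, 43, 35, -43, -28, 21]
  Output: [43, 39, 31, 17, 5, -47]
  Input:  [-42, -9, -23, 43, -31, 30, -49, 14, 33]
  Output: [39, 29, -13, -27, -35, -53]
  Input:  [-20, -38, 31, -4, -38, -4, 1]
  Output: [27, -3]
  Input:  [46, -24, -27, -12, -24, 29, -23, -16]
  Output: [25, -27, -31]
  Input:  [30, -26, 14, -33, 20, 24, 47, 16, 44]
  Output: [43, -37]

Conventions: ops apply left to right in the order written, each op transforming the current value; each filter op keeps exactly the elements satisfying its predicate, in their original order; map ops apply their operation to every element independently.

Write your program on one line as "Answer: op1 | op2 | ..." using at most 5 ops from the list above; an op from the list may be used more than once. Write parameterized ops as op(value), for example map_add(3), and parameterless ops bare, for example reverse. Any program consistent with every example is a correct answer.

filter_odd | map_add(-5) | map_add(1) | sort_desc

Check, running the answer program on each example:
  [-45, -8, 18, 47, 24] -> [-45, 47] -> [-50, 42] -> [-49, 43] -> [43, -49]
  [9, 47, -8, 44, 43, 35, -43, -28, 21] -> [9, 47, 43, 35, -43, 21] -> [4, 42, 38, 30, -48, 16] -> [5, 43, 39, 31, -47, 17] -> [43, 39, 31, 17, 5, -47]
  [-42, -9, -23, 43, -31, 30, -49, 14, 33] -> [-9, -23, 43, -31, -49, 33] -> [-14, -28, 38, -36, -54, 28] -> [-13, -27, 39, -35, -53, 29] -> [39, 29, -13, -27, -35, -53]
  [-20, -38, 31, -4, -38, -4, 1] -> [31, 1] -> [26, -4] -> [27, -3] -> [27, -3]
  [46, -24, -27, -12, -24, 29, -23, -16] -> [-27, 29, -23] -> [-32, 24, -28] -> [-31, 25, -27] -> [25, -27, -31]
  [30, -26, 14, -33, 20, 24, 47, 16, 44] -> [-33, 47] -> [-38, 42] -> [-37, 43] -> [43, -37]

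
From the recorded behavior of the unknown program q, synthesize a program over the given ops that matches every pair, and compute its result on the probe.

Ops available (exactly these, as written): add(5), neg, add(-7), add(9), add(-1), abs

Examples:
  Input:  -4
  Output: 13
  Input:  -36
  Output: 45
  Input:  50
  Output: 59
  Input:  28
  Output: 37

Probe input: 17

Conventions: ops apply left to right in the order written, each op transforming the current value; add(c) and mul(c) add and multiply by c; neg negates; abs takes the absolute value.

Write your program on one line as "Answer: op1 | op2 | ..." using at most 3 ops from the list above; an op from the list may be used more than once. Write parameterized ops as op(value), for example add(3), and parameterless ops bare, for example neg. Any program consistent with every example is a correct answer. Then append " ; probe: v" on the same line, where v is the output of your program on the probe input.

neg | abs | add(9) ; probe: 26

Check, running the answer program on each example:
  -4 -> 4 -> 4 -> 13
  -36 -> 36 -> 36 -> 45
  50 -> -50 -> 50 -> 59
  28 -> -28 -> 28 -> 37
  probe: 17 -> -17 -> 17 -> 26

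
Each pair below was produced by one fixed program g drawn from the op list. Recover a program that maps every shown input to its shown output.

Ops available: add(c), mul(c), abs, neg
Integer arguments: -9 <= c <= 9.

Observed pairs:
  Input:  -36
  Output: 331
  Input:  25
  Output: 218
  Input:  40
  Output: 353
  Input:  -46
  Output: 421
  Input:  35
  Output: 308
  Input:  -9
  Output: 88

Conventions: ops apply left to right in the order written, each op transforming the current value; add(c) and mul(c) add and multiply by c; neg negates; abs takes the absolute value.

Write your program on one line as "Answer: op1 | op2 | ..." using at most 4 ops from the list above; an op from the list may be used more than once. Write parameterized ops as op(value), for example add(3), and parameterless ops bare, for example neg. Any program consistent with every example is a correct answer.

mul(-9) | add(7) | abs

Check, running the answer program on each example:
  -36 -> 324 -> 331 -> 331
  25 -> -225 -> -218 -> 218
  40 -> -360 -> -353 -> 353
  -46 -> 414 -> 421 -> 421
  35 -> -315 -> -308 -> 308
  -9 -> 81 -> 88 -> 88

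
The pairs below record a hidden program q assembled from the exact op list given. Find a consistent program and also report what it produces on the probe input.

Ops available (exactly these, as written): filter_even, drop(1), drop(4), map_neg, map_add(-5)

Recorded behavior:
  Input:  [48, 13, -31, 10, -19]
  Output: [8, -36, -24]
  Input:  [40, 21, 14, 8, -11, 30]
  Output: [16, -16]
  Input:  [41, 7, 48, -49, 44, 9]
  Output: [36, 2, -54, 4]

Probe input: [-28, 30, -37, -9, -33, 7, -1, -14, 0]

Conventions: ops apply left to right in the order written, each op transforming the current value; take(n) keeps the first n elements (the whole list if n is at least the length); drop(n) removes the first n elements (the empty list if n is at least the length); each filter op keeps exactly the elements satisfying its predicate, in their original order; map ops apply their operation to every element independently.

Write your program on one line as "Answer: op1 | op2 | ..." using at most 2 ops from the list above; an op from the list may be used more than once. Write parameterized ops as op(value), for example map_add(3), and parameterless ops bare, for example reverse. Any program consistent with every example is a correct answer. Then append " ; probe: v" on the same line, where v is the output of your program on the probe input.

map_add(-5) | filter_even ; probe: [-42, -14, -38, 2, -6]

Check, running the answer program on each example:
  [48, 13, -31, 10, -19] -> [43, 8, -36, 5, -24] -> [8, -36, -24]
  [40, 21, 14, 8, -11, 30] -> [35, 16, 9, 3, -16, 25] -> [16, -16]
  [41, 7, 48, -49, 44, 9] -> [36, 2, 43, -54, 39, 4] -> [36, 2, -54, 4]
  probe: [-28, 30, -37, -9, -33, 7, -1, -14, 0] -> [-33, 25, -42, -14, -38, 2, -6, -19, -5] -> [-42, -14, -38, 2, -6]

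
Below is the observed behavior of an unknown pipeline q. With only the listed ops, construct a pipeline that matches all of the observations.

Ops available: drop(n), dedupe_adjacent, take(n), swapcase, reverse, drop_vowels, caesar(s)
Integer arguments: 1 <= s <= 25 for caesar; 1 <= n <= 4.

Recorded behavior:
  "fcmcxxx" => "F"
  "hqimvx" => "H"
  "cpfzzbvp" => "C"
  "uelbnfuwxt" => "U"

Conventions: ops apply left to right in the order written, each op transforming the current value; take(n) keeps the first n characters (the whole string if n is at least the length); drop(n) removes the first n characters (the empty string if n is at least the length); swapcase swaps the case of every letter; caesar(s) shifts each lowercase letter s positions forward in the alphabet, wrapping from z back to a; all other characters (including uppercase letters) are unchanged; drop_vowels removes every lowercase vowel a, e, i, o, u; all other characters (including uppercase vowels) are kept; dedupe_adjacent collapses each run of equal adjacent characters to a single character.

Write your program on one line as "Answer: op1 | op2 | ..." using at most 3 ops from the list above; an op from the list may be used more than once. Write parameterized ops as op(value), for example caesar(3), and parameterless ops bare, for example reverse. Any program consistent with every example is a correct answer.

swapcase | take(1)

Check, running the answer program on each example:
  "fcmcxxx" -> "FCMCXXX" -> "F"
  "hqimvx" -> "HQIMVX" -> "H"
  "cpfzzbvp" -> "CPFZZBVP" -> "C"
  "uelbnfuwxt" -> "UELBNFUWXT" -> "U"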